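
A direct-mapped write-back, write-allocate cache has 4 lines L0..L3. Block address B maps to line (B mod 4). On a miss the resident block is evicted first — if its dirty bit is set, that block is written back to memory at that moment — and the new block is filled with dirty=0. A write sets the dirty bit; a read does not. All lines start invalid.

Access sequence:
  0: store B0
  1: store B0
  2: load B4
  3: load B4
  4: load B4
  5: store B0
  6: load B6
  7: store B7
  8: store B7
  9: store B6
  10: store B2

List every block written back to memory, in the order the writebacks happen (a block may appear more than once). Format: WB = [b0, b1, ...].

WB = [0, 6]

0: W B0 -> L0 miss  d=D]
1: W B0 -> L0 hit  d=D]
2: R B4 -> L0 miss wb->B0  d=-]
3: R B4 -> L0 hit  d=-]
4: R B4 -> L0 hit  d=-]
5: W B0 -> L0 miss  d=D]
6: R B6 -> L2 miss  d=-]
7: W B7 -> L3 miss  d=D]
8: W B7 -> L3 hit  d=D]
9: W B6 -> L2 hit  d=D]
10: W B2 -> L2 miss wb->B6  d=D]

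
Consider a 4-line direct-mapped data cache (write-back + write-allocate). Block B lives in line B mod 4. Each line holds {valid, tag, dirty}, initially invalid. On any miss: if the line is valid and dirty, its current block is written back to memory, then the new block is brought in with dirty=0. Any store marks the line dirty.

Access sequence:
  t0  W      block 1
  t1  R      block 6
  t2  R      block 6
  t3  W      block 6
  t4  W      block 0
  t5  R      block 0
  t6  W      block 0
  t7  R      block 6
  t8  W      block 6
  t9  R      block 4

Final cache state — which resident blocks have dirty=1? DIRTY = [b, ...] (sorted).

  0 | W B1 → L1 miss [D]
  1 | R B6 → L2 miss [-]
  2 | R B6 → L2 hit [-]
  3 | W B6 → L2 hit [D]
  4 | W B0 → L0 miss [D]
  5 | R B0 → L0 hit [D]
  6 | W B0 → L0 hit [D]
  7 | R B6 → L2 hit [D]
  8 | W B6 → L2 hit [D]
  9 | R B4 → L0 miss wb→B0 [-]

DIRTY = [1, 6]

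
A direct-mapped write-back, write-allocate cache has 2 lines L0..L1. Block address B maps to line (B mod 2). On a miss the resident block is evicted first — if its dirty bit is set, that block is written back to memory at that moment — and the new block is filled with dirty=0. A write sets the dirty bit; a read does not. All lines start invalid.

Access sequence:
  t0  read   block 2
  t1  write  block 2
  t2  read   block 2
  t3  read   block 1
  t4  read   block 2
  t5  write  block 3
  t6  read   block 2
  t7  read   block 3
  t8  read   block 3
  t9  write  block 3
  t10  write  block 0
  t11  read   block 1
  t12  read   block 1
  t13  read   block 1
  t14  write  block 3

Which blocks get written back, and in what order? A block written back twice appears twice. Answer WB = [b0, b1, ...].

  0 | R B2 → L0 miss [-]
  1 | W B2 → L0 hit [D]
  2 | R B2 → L0 hit [D]
  3 | R B1 → L1 miss [-]
  4 | R B2 → L0 hit [D]
  5 | W B3 → L1 miss [D]
  6 | R B2 → L0 hit [D]
  7 | R B3 → L1 hit [D]
  8 | R B3 → L1 hit [D]
  9 | W B3 → L1 hit [D]
  10 | W B0 → L0 miss wb→B2 [D]
  11 | R B1 → L1 miss wb→B3 [-]
  12 | R B1 → L1 hit [-]
  13 | R B1 → L1 hit [-]
  14 | W B3 → L1 miss [D]

WB = [2, 3]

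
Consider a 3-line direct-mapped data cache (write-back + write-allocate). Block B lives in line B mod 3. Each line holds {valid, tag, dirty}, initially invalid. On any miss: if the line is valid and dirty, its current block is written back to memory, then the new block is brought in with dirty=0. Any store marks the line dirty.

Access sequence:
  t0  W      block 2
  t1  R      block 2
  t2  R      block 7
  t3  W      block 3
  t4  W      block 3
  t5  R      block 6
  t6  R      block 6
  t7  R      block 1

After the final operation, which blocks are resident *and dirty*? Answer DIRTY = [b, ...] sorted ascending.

DIRTY = [2]

0: W B2 → L2 miss [D]
1: R B2 → L2 hit [D]
2: R B7 → L1 miss [-]
3: W B3 → L0 miss [D]
4: W B3 → L0 hit [D]
5: R B6 → L0 miss wb→B3 [-]
6: R B6 → L0 hit [-]
7: R B1 → L1 miss [-]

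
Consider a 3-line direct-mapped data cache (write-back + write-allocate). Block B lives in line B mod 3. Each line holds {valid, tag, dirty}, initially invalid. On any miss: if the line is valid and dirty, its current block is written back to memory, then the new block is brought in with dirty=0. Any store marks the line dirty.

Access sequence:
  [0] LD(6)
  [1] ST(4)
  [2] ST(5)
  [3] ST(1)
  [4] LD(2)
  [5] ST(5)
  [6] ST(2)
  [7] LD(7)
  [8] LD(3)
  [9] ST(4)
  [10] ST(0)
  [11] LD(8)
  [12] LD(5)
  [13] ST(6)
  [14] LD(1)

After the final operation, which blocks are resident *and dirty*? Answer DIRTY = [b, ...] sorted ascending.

0: R B6 → L0 miss [-]
1: W B4 → L1 miss [D]
2: W B5 → L2 miss [D]
3: W B1 → L1 miss wb→B4 [D]
4: R B2 → L2 miss wb→B5 [-]
5: W B5 → L2 miss [D]
6: W B2 → L2 miss wb→B5 [D]
7: R B7 → L1 miss wb→B1 [-]
8: R B3 → L0 miss [-]
9: W B4 → L1 miss [D]
10: W B0 → L0 miss [D]
11: R B8 → L2 miss wb→B2 [-]
12: R B5 → L2 miss [-]
13: W B6 → L0 miss wb→B0 [D]
14: R B1 → L1 miss wb→B4 [-]

DIRTY = [6]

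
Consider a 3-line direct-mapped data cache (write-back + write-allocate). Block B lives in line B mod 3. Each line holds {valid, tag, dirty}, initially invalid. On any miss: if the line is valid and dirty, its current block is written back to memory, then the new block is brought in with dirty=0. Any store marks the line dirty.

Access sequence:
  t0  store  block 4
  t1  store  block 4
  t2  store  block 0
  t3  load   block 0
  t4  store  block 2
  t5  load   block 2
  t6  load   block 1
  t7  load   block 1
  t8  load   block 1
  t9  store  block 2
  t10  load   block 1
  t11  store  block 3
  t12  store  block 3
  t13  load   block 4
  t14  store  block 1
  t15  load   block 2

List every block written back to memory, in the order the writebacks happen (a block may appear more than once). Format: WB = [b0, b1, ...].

WB = [4, 0]

  0 | W B4 → L1 miss [D]
  1 | W B4 → L1 hit [D]
  2 | W B0 → L0 miss [D]
  3 | R B0 → L0 hit [D]
  4 | W B2 → L2 miss [D]
  5 | R B2 → L2 hit [D]
  6 | R B1 → L1 miss wb→B4 [-]
  7 | R B1 → L1 hit [-]
  8 | R B1 → L1 hit [-]
  9 | W B2 → L2 hit [D]
  10 | R B1 → L1 hit [-]
  11 | W B3 → L0 miss wb→B0 [D]
  12 | W B3 → L0 hit [D]
  13 | R B4 → L1 miss [-]
  14 | W B1 → L1 miss [D]
  15 | R B2 → L2 hit [D]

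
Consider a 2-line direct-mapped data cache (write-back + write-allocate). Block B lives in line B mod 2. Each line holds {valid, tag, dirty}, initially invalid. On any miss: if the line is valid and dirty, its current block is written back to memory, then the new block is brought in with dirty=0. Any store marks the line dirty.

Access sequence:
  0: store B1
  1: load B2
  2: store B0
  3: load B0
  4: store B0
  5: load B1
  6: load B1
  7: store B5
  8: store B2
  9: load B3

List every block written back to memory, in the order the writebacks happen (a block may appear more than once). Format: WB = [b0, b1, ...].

WB = [1, 0, 5]

0: W B1 -> L1 miss  d=D]
1: R B2 -> L0 miss  d=-]
2: W B0 -> L0 miss  d=D]
3: R B0 -> L0 hit  d=D]
4: W B0 -> L0 hit  d=D]
5: R B1 -> L1 hit  d=D]
6: R B1 -> L1 hit  d=D]
7: W B5 -> L1 miss wb->B1  d=D]
8: W B2 -> L0 miss wb->B0  d=D]
9: R B3 -> L1 miss wb->B5  d=-]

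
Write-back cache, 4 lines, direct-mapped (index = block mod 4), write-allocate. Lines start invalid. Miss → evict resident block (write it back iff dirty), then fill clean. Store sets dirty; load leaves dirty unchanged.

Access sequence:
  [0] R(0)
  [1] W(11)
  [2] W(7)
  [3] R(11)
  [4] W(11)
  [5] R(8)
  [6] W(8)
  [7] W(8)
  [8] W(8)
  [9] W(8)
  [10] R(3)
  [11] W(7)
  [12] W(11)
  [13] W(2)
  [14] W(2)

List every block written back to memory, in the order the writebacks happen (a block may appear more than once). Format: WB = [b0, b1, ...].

0: R B0 → L0 miss [-]
1: W B11 → L3 miss [D]
2: W B7 → L3 miss wb→B11 [D]
3: R B11 → L3 miss wb→B7 [-]
4: W B11 → L3 hit [D]
5: R B8 → L0 miss [-]
6: W B8 → L0 hit [D]
7: W B8 → L0 hit [D]
8: W B8 → L0 hit [D]
9: W B8 → L0 hit [D]
10: R B3 → L3 miss wb→B11 [-]
11: W B7 → L3 miss [D]
12: W B11 → L3 miss wb→B7 [D]
13: W B2 → L2 miss [D]
14: W B2 → L2 hit [D]

WB = [11, 7, 11, 7]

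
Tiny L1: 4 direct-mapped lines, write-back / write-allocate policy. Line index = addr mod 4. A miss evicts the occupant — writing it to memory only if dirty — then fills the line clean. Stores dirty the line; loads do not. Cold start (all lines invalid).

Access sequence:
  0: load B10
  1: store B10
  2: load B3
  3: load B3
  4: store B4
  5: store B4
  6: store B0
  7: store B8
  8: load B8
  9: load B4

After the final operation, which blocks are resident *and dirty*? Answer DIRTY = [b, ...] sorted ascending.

DIRTY = [10]

0: R B10 -> L2 miss  d=-]
1: W B10 -> L2 hit  d=D]
2: R B3 -> L3 miss  d=-]
3: R B3 -> L3 hit  d=-]
4: W B4 -> L0 miss  d=D]
5: W B4 -> L0 hit  d=D]
6: W B0 -> L0 miss wb->B4  d=D]
7: W B8 -> L0 miss wb->B0  d=D]
8: R B8 -> L0 hit  d=D]
9: R B4 -> L0 miss wb->B8  d=-]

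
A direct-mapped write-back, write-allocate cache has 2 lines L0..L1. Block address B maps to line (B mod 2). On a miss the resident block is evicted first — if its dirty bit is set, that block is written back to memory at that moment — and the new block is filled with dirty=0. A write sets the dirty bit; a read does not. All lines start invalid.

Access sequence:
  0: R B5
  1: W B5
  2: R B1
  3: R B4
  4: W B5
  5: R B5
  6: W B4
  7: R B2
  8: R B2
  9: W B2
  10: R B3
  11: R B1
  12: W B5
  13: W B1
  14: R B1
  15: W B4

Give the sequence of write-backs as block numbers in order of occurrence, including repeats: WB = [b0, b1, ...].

  0 | R B5 → L1 miss [-]
  1 | W B5 → L1 hit [D]
  2 | R B1 → L1 miss wb→B5 [-]
  3 | R B4 → L0 miss [-]
  4 | W B5 → L1 miss [D]
  5 | R B5 → L1 hit [D]
  6 | W B4 → L0 hit [D]
  7 | R B2 → L0 miss wb→B4 [-]
  8 | R B2 → L0 hit [-]
  9 | W B2 → L0 hit [D]
  10 | R B3 → L1 miss wb→B5 [-]
  11 | R B1 → L1 miss [-]
  12 | W B5 → L1 miss [D]
  13 | W B1 → L1 miss wb→B5 [D]
  14 | R B1 → L1 hit [D]
  15 | W B4 → L0 miss wb→B2 [D]

WB = [5, 4, 5, 5, 2]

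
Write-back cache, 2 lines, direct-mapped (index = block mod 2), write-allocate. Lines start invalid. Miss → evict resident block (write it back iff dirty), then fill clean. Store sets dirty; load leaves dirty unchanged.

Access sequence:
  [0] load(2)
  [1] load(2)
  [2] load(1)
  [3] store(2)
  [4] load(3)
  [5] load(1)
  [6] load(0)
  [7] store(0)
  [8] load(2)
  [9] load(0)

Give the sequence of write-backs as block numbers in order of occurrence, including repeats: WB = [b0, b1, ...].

WB = [2, 0]

0: R B2 → L0 miss [-]
1: R B2 → L0 hit [-]
2: R B1 → L1 miss [-]
3: W B2 → L0 hit [D]
4: R B3 → L1 miss [-]
5: R B1 → L1 miss [-]
6: R B0 → L0 miss wb→B2 [-]
7: W B0 → L0 hit [D]
8: R B2 → L0 miss wb→B0 [-]
9: R B0 → L0 miss [-]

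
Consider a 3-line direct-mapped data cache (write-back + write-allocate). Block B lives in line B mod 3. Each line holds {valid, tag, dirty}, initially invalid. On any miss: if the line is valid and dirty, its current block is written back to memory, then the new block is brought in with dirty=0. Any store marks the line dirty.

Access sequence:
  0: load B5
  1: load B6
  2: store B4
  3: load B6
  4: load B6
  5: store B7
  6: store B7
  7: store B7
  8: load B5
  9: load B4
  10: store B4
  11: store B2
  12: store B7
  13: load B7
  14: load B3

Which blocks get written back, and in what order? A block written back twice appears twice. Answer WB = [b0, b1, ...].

  0 | R B5 → L2 miss [-]
  1 | R B6 → L0 miss [-]
  2 | W B4 → L1 miss [D]
  3 | R B6 → L0 hit [-]
  4 | R B6 → L0 hit [-]
  5 | W B7 → L1 miss wb→B4 [D]
  6 | W B7 → L1 hit [D]
  7 | W B7 → L1 hit [D]
  8 | R B5 → L2 hit [-]
  9 | R B4 → L1 miss wb→B7 [-]
  10 | W B4 → L1 hit [D]
  11 | W B2 → L2 miss [D]
  12 | W B7 → L1 miss wb→B4 [D]
  13 | R B7 → L1 hit [D]
  14 | R B3 → L0 miss [-]

WB = [4, 7, 4]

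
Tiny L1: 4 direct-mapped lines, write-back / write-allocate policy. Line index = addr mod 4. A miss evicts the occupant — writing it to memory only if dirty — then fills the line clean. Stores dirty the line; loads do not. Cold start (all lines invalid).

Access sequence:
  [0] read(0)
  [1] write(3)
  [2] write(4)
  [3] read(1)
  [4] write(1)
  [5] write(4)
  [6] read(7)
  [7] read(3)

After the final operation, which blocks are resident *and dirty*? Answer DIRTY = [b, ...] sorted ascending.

DIRTY = [1, 4]

  0 | R B0 → L0 miss [-]
  1 | W B3 → L3 miss [D]
  2 | W B4 → L0 miss [D]
  3 | R B1 → L1 miss [-]
  4 | W B1 → L1 hit [D]
  5 | W B4 → L0 hit [D]
  6 | R B7 → L3 miss wb→B3 [-]
  7 | R B3 → L3 miss [-]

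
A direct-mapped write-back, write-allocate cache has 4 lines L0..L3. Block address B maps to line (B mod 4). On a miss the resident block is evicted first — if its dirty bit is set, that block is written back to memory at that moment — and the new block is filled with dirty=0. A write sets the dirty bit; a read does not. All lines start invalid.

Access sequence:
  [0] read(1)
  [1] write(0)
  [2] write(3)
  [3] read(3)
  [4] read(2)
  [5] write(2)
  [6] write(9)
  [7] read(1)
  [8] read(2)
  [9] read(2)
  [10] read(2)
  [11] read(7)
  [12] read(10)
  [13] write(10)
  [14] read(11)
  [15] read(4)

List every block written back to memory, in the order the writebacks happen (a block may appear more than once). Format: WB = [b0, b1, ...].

WB = [9, 3, 2, 0]

  0 | R B1 → L1 miss [-]
  1 | W B0 → L0 miss [D]
  2 | W B3 → L3 miss [D]
  3 | R B3 → L3 hit [D]
  4 | R B2 → L2 miss [-]
  5 | W B2 → L2 hit [D]
  6 | W B9 → L1 miss [D]
  7 | R B1 → L1 miss wb→B9 [-]
  8 | R B2 → L2 hit [D]
  9 | R B2 → L2 hit [D]
  10 | R B2 → L2 hit [D]
  11 | R B7 → L3 miss wb→B3 [-]
  12 | R B10 → L2 miss wb→B2 [-]
  13 | W B10 → L2 hit [D]
  14 | R B11 → L3 miss [-]
  15 | R B4 → L0 miss wb→B0 [-]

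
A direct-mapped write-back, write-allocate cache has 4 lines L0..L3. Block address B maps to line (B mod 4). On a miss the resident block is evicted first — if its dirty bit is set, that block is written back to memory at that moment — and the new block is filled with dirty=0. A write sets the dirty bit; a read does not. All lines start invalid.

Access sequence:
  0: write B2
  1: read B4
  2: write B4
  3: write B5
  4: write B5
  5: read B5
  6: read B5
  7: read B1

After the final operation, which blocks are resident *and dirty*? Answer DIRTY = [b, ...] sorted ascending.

DIRTY = [2, 4]

  0 | W B2 → L2 miss [D]
  1 | R B4 → L0 miss [-]
  2 | W B4 → L0 hit [D]
  3 | W B5 → L1 miss [D]
  4 | W B5 → L1 hit [D]
  5 | R B5 → L1 hit [D]
  6 | R B5 → L1 hit [D]
  7 | R B1 → L1 miss wb→B5 [-]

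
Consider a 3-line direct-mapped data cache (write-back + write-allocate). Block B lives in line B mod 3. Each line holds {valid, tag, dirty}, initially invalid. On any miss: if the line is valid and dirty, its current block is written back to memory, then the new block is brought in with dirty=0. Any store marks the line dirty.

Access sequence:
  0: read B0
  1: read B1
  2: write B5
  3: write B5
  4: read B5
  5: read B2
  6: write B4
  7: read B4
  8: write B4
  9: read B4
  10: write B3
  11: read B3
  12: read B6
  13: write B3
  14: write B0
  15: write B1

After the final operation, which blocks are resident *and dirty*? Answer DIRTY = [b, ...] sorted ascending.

0: R B0 → L0 miss [-]
1: R B1 → L1 miss [-]
2: W B5 → L2 miss [D]
3: W B5 → L2 hit [D]
4: R B5 → L2 hit [D]
5: R B2 → L2 miss wb→B5 [-]
6: W B4 → L1 miss [D]
7: R B4 → L1 hit [D]
8: W B4 → L1 hit [D]
9: R B4 → L1 hit [D]
10: W B3 → L0 miss [D]
11: R B3 → L0 hit [D]
12: R B6 → L0 miss wb→B3 [-]
13: W B3 → L0 miss [D]
14: W B0 → L0 miss wb→B3 [D]
15: W B1 → L1 miss wb→B4 [D]

DIRTY = [0, 1]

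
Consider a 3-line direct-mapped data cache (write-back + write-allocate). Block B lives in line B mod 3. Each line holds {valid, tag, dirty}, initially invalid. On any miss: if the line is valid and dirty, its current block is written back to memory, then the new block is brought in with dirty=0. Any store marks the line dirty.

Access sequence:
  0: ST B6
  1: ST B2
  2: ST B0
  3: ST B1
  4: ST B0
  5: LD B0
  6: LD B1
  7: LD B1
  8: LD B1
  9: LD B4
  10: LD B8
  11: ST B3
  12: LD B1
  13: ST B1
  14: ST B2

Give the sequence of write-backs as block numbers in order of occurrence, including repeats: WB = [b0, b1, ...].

WB = [6, 1, 2, 0]

0: W B6 -> L0 miss  d=D]
1: W B2 -> L2 miss  d=D]
2: W B0 -> L0 miss wb->B6  d=D]
3: W B1 -> L1 miss  d=D]
4: W B0 -> L0 hit  d=D]
5: R B0 -> L0 hit  d=D]
6: R B1 -> L1 hit  d=D]
7: R B1 -> L1 hit  d=D]
8: R B1 -> L1 hit  d=D]
9: R B4 -> L1 miss wb->B1  d=-]
10: R B8 -> L2 miss wb->B2  d=-]
11: W B3 -> L0 miss wb->B0  d=D]
12: R B1 -> L1 miss  d=-]
13: W B1 -> L1 hit  d=D]
14: W B2 -> L2 miss  d=D]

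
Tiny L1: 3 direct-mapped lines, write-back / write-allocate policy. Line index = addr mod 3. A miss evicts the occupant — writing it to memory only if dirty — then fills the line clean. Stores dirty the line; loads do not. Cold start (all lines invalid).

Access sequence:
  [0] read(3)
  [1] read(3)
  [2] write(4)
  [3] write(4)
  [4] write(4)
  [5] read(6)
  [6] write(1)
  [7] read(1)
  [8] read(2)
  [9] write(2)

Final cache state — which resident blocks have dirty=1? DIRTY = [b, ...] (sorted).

0: R B3 -> L0 miss  d=-]
1: R B3 -> L0 hit  d=-]
2: W B4 -> L1 miss  d=D]
3: W B4 -> L1 hit  d=D]
4: W B4 -> L1 hit  d=D]
5: R B6 -> L0 miss  d=-]
6: W B1 -> L1 miss wb->B4  d=D]
7: R B1 -> L1 hit  d=D]
8: R B2 -> L2 miss  d=-]
9: W B2 -> L2 hit  d=D]

DIRTY = [1, 2]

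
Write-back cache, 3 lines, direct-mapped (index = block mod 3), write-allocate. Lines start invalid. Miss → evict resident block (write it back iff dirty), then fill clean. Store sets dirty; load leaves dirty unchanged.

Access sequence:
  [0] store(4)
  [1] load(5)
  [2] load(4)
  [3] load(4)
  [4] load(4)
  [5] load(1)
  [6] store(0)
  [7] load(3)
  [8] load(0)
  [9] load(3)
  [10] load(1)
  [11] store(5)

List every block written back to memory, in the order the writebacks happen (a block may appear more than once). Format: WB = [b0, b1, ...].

WB = [4, 0]

  0 | W B4 → L1 miss [D]
  1 | R B5 → L2 miss [-]
  2 | R B4 → L1 hit [D]
  3 | R B4 → L1 hit [D]
  4 | R B4 → L1 hit [D]
  5 | R B1 → L1 miss wb→B4 [-]
  6 | W B0 → L0 miss [D]
  7 | R B3 → L0 miss wb→B0 [-]
  8 | R B0 → L0 miss [-]
  9 | R B3 → L0 miss [-]
  10 | R B1 → L1 hit [-]
  11 | W B5 → L2 hit [D]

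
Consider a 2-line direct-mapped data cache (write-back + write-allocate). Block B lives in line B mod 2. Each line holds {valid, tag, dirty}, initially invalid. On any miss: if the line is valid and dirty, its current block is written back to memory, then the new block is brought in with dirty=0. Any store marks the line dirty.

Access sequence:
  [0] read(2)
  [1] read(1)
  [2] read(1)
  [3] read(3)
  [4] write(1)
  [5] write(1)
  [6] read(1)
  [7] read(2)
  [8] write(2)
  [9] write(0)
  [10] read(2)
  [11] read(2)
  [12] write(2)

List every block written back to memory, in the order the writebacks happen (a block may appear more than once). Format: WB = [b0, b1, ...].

0: R B2 -> L0 miss  d=-]
1: R B1 -> L1 miss  d=-]
2: R B1 -> L1 hit  d=-]
3: R B3 -> L1 miss  d=-]
4: W B1 -> L1 miss  d=D]
5: W B1 -> L1 hit  d=D]
6: R B1 -> L1 hit  d=D]
7: R B2 -> L0 hit  d=-]
8: W B2 -> L0 hit  d=D]
9: W B0 -> L0 miss wb->B2  d=D]
10: R B2 -> L0 miss wb->B0  d=-]
11: R B2 -> L0 hit  d=-]
12: W B2 -> L0 hit  d=D]

WB = [2, 0]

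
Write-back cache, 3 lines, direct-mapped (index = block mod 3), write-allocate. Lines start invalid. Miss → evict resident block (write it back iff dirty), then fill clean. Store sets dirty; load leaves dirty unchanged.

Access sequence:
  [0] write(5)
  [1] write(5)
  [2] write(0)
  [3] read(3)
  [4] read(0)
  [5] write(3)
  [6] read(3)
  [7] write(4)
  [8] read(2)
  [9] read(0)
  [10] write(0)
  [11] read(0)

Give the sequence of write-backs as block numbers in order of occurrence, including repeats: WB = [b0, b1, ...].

WB = [0, 5, 3]

  0 | W B5 → L2 miss [D]
  1 | W B5 → L2 hit [D]
  2 | W B0 → L0 miss [D]
  3 | R B3 → L0 miss wb→B0 [-]
  4 | R B0 → L0 miss [-]
  5 | W B3 → L0 miss [D]
  6 | R B3 → L0 hit [D]
  7 | W B4 → L1 miss [D]
  8 | R B2 → L2 miss wb→B5 [-]
  9 | R B0 → L0 miss wb→B3 [-]
  10 | W B0 → L0 hit [D]
  11 | R B0 → L0 hit [D]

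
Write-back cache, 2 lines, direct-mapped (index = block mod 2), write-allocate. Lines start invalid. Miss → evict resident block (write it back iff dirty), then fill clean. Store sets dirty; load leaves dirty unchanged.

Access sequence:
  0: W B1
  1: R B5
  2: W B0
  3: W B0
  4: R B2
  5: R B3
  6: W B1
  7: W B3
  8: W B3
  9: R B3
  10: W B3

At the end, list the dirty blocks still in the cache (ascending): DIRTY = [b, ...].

DIRTY = [3]

0: W B1 → L1 miss [D]
1: R B5 → L1 miss wb→B1 [-]
2: W B0 → L0 miss [D]
3: W B0 → L0 hit [D]
4: R B2 → L0 miss wb→B0 [-]
5: R B3 → L1 miss [-]
6: W B1 → L1 miss [D]
7: W B3 → L1 miss wb→B1 [D]
8: W B3 → L1 hit [D]
9: R B3 → L1 hit [D]
10: W B3 → L1 hit [D]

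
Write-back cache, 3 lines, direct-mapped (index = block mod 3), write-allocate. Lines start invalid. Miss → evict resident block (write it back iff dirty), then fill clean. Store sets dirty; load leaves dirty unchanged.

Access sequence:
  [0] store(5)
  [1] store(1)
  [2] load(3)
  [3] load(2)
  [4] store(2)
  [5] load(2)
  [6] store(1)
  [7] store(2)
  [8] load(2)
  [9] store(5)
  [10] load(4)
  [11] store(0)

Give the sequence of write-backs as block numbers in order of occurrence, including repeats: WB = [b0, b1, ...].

  0 | W B5 → L2 miss [D]
  1 | W B1 → L1 miss [D]
  2 | R B3 → L0 miss [-]
  3 | R B2 → L2 miss wb→B5 [-]
  4 | W B2 → L2 hit [D]
  5 | R B2 → L2 hit [D]
  6 | W B1 → L1 hit [D]
  7 | W B2 → L2 hit [D]
  8 | R B2 → L2 hit [D]
  9 | W B5 → L2 miss wb→B2 [D]
  10 | R B4 → L1 miss wb→B1 [-]
  11 | W B0 → L0 miss [D]

WB = [5, 2, 1]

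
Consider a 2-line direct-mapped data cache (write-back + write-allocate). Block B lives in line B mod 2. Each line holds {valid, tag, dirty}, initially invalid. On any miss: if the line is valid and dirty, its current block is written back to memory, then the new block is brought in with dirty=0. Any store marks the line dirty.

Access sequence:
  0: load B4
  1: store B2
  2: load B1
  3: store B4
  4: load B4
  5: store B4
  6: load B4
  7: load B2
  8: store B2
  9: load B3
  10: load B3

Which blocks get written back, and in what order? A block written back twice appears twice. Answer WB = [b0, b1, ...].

0: R B4 -> L0 miss  d=-]
1: W B2 -> L0 miss  d=D]
2: R B1 -> L1 miss  d=-]
3: W B4 -> L0 miss wb->B2  d=D]
4: R B4 -> L0 hit  d=D]
5: W B4 -> L0 hit  d=D]
6: R B4 -> L0 hit  d=D]
7: R B2 -> L0 miss wb->B4  d=-]
8: W B2 -> L0 hit  d=D]
9: R B3 -> L1 miss  d=-]
10: R B3 -> L1 hit  d=-]

WB = [2, 4]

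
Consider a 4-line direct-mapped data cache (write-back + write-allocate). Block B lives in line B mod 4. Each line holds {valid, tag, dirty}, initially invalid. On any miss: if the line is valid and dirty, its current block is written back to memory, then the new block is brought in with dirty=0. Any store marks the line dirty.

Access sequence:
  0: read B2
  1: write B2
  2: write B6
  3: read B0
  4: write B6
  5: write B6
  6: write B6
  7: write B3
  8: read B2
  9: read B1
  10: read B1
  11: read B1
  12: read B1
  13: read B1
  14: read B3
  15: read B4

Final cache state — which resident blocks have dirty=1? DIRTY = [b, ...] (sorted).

DIRTY = [3]

0: R B2 → L2 miss [-]
1: W B2 → L2 hit [D]
2: W B6 → L2 miss wb→B2 [D]
3: R B0 → L0 miss [-]
4: W B6 → L2 hit [D]
5: W B6 → L2 hit [D]
6: W B6 → L2 hit [D]
7: W B3 → L3 miss [D]
8: R B2 → L2 miss wb→B6 [-]
9: R B1 → L1 miss [-]
10: R B1 → L1 hit [-]
11: R B1 → L1 hit [-]
12: R B1 → L1 hit [-]
13: R B1 → L1 hit [-]
14: R B3 → L3 hit [D]
15: R B4 → L0 miss [-]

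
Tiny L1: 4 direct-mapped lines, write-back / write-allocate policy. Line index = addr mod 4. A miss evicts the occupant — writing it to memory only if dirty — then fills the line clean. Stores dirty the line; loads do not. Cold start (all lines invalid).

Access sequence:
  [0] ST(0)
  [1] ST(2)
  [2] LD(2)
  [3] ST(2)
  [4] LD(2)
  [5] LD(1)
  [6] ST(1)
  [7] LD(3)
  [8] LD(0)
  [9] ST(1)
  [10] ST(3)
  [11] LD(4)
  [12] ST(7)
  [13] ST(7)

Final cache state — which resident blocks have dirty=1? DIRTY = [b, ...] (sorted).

  0 | W B0 → L0 miss [D]
  1 | W B2 → L2 miss [D]
  2 | R B2 → L2 hit [D]
  3 | W B2 → L2 hit [D]
  4 | R B2 → L2 hit [D]
  5 | R B1 → L1 miss [-]
  6 | W B1 → L1 hit [D]
  7 | R B3 → L3 miss [-]
  8 | R B0 → L0 hit [D]
  9 | W B1 → L1 hit [D]
  10 | W B3 → L3 hit [D]
  11 | R B4 → L0 miss wb→B0 [-]
  12 | W B7 → L3 miss wb→B3 [D]
  13 | W B7 → L3 hit [D]

DIRTY = [1, 2, 7]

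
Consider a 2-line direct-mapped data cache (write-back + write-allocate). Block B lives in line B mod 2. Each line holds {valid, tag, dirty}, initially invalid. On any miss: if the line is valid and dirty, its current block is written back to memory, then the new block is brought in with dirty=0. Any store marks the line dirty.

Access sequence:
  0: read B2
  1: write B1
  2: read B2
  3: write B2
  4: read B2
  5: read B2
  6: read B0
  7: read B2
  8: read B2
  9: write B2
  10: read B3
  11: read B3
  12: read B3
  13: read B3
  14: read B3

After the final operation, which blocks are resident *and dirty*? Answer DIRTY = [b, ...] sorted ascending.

DIRTY = [2]

  0 | R B2 → L0 miss [-]
  1 | W B1 → L1 miss [D]
  2 | R B2 → L0 hit [-]
  3 | W B2 → L0 hit [D]
  4 | R B2 → L0 hit [D]
  5 | R B2 → L0 hit [D]
  6 | R B0 → L0 miss wb→B2 [-]
  7 | R B2 → L0 miss [-]
  8 | R B2 → L0 hit [-]
  9 | W B2 → L0 hit [D]
  10 | R B3 → L1 miss wb→B1 [-]
  11 | R B3 → L1 hit [-]
  12 | R B3 → L1 hit [-]
  13 | R B3 → L1 hit [-]
  14 | R B3 → L1 hit [-]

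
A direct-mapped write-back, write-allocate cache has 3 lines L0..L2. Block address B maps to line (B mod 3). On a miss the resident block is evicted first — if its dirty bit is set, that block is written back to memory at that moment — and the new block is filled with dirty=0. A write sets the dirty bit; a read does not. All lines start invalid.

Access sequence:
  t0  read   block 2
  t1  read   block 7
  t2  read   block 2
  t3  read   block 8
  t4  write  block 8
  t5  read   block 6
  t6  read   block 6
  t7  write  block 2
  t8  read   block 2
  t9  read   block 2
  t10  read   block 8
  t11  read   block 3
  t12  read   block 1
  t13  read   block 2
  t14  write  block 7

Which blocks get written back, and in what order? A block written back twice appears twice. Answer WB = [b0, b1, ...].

WB = [8, 2]

  0 | R B2 → L2 miss [-]
  1 | R B7 → L1 miss [-]
  2 | R B2 → L2 hit [-]
  3 | R B8 → L2 miss [-]
  4 | W B8 → L2 hit [D]
  5 | R B6 → L0 miss [-]
  6 | R B6 → L0 hit [-]
  7 | W B2 → L2 miss wb→B8 [D]
  8 | R B2 → L2 hit [D]
  9 | R B2 → L2 hit [D]
  10 | R B8 → L2 miss wb→B2 [-]
  11 | R B3 → L0 miss [-]
  12 | R B1 → L1 miss [-]
  13 | R B2 → L2 miss [-]
  14 | W B7 → L1 miss [D]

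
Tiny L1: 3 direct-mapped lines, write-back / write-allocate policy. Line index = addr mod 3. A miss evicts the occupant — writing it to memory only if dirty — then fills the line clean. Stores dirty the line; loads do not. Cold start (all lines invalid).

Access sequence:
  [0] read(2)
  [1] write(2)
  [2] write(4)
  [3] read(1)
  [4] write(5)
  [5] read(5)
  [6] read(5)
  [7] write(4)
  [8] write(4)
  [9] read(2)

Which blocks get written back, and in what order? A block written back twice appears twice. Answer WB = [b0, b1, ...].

WB = [4, 2, 5]

0: R B2 → L2 miss [-]
1: W B2 → L2 hit [D]
2: W B4 → L1 miss [D]
3: R B1 → L1 miss wb→B4 [-]
4: W B5 → L2 miss wb→B2 [D]
5: R B5 → L2 hit [D]
6: R B5 → L2 hit [D]
7: W B4 → L1 miss [D]
8: W B4 → L1 hit [D]
9: R B2 → L2 miss wb→B5 [-]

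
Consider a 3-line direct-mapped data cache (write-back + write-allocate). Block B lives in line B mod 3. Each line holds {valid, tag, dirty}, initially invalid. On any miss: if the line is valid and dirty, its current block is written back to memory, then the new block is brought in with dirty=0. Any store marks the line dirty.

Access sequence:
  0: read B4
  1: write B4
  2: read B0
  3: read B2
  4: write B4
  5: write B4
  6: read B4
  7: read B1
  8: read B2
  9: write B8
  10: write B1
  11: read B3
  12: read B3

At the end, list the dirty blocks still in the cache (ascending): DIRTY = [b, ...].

0: R B4 -> L1 miss  d=-]
1: W B4 -> L1 hit  d=D]
2: R B0 -> L0 miss  d=-]
3: R B2 -> L2 miss  d=-]
4: W B4 -> L1 hit  d=D]
5: W B4 -> L1 hit  d=D]
6: R B4 -> L1 hit  d=D]
7: R B1 -> L1 miss wb->B4  d=-]
8: R B2 -> L2 hit  d=-]
9: W B8 -> L2 miss  d=D]
10: W B1 -> L1 hit  d=D]
11: R B3 -> L0 miss  d=-]
12: R B3 -> L0 hit  d=-]

DIRTY = [1, 8]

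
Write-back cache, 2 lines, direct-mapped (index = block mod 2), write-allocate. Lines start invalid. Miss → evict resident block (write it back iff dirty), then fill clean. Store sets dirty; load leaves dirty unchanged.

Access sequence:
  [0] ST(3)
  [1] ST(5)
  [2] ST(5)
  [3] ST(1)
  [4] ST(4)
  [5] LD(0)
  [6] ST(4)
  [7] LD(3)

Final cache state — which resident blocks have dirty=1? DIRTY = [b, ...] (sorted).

DIRTY = [4]

0: W B3 → L1 miss [D]
1: W B5 → L1 miss wb→B3 [D]
2: W B5 → L1 hit [D]
3: W B1 → L1 miss wb→B5 [D]
4: W B4 → L0 miss [D]
5: R B0 → L0 miss wb→B4 [-]
6: W B4 → L0 miss [D]
7: R B3 → L1 miss wb→B1 [-]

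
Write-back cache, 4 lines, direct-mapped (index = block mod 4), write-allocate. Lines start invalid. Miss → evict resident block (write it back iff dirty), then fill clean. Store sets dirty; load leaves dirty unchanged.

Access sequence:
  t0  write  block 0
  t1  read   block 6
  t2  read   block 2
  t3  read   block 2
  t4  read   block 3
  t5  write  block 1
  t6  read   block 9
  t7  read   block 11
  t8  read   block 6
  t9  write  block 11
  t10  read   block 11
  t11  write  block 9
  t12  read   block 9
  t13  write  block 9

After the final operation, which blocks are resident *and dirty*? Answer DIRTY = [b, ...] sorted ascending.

DIRTY = [0, 9, 11]

0: W B0 → L0 miss [D]
1: R B6 → L2 miss [-]
2: R B2 → L2 miss [-]
3: R B2 → L2 hit [-]
4: R B3 → L3 miss [-]
5: W B1 → L1 miss [D]
6: R B9 → L1 miss wb→B1 [-]
7: R B11 → L3 miss [-]
8: R B6 → L2 miss [-]
9: W B11 → L3 hit [D]
10: R B11 → L3 hit [D]
11: W B9 → L1 hit [D]
12: R B9 → L1 hit [D]
13: W B9 → L1 hit [D]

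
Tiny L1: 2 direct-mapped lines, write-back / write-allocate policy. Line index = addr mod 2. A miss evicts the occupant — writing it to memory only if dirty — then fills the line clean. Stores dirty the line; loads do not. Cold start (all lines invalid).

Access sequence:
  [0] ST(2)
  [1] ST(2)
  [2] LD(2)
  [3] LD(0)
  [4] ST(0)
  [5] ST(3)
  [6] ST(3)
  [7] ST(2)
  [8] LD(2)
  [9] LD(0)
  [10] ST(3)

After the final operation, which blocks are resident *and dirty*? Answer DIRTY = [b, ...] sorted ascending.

DIRTY = [3]

0: W B2 → L0 miss [D]
1: W B2 → L0 hit [D]
2: R B2 → L0 hit [D]
3: R B0 → L0 miss wb→B2 [-]
4: W B0 → L0 hit [D]
5: W B3 → L1 miss [D]
6: W B3 → L1 hit [D]
7: W B2 → L0 miss wb→B0 [D]
8: R B2 → L0 hit [D]
9: R B0 → L0 miss wb→B2 [-]
10: W B3 → L1 hit [D]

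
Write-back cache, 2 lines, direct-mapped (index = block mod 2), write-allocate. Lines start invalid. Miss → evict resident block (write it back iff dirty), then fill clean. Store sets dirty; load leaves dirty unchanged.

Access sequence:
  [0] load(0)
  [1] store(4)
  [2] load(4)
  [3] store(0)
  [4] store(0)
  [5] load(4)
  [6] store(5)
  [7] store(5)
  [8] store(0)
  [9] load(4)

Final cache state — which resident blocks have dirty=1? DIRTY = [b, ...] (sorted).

  0 | R B0 → L0 miss [-]
  1 | W B4 → L0 miss [D]
  2 | R B4 → L0 hit [D]
  3 | W B0 → L0 miss wb→B4 [D]
  4 | W B0 → L0 hit [D]
  5 | R B4 → L0 miss wb→B0 [-]
  6 | W B5 → L1 miss [D]
  7 | W B5 → L1 hit [D]
  8 | W B0 → L0 miss [D]
  9 | R B4 → L0 miss wb→B0 [-]

DIRTY = [5]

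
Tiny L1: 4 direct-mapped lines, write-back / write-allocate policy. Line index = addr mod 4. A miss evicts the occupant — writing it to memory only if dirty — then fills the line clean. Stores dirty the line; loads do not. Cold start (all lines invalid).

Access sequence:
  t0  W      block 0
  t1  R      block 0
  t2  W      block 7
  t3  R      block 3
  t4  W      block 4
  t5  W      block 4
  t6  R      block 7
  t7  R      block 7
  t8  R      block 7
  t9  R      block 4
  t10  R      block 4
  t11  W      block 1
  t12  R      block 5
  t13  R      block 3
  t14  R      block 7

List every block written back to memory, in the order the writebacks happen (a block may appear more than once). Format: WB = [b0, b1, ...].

0: W B0 → L0 miss [D]
1: R B0 → L0 hit [D]
2: W B7 → L3 miss [D]
3: R B3 → L3 miss wb→B7 [-]
4: W B4 → L0 miss wb→B0 [D]
5: W B4 → L0 hit [D]
6: R B7 → L3 miss [-]
7: R B7 → L3 hit [-]
8: R B7 → L3 hit [-]
9: R B4 → L0 hit [D]
10: R B4 → L0 hit [D]
11: W B1 → L1 miss [D]
12: R B5 → L1 miss wb→B1 [-]
13: R B3 → L3 miss [-]
14: R B7 → L3 miss [-]

WB = [7, 0, 1]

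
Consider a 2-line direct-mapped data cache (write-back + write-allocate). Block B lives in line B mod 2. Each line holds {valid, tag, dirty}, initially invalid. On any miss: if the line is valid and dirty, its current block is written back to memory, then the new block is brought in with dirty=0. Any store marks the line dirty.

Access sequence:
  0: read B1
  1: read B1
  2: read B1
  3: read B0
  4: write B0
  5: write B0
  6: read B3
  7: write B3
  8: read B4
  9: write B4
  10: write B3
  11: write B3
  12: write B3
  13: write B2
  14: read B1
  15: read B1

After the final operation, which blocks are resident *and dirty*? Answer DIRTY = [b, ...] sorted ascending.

0: R B1 -> L1 miss  d=-]
1: R B1 -> L1 hit  d=-]
2: R B1 -> L1 hit  d=-]
3: R B0 -> L0 miss  d=-]
4: W B0 -> L0 hit  d=D]
5: W B0 -> L0 hit  d=D]
6: R B3 -> L1 miss  d=-]
7: W B3 -> L1 hit  d=D]
8: R B4 -> L0 miss wb->B0  d=-]
9: W B4 -> L0 hit  d=D]
10: W B3 -> L1 hit  d=D]
11: W B3 -> L1 hit  d=D]
12: W B3 -> L1 hit  d=D]
13: W B2 -> L0 miss wb->B4  d=D]
14: R B1 -> L1 miss wb->B3  d=-]
15: R B1 -> L1 hit  d=-]

DIRTY = [2]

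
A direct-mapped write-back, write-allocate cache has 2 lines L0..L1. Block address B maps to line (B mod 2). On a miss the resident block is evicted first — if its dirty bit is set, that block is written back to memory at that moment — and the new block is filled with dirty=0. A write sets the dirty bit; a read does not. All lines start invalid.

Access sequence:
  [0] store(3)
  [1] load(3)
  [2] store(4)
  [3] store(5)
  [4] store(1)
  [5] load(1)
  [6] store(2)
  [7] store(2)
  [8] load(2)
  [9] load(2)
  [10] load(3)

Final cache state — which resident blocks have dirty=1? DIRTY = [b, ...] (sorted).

  0 | W B3 → L1 miss [D]
  1 | R B3 → L1 hit [D]
  2 | W B4 → L0 miss [D]
  3 | W B5 → L1 miss wb→B3 [D]
  4 | W B1 → L1 miss wb→B5 [D]
  5 | R B1 → L1 hit [D]
  6 | W B2 → L0 miss wb→B4 [D]
  7 | W B2 → L0 hit [D]
  8 | R B2 → L0 hit [D]
  9 | R B2 → L0 hit [D]
  10 | R B3 → L1 miss wb→B1 [-]

DIRTY = [2]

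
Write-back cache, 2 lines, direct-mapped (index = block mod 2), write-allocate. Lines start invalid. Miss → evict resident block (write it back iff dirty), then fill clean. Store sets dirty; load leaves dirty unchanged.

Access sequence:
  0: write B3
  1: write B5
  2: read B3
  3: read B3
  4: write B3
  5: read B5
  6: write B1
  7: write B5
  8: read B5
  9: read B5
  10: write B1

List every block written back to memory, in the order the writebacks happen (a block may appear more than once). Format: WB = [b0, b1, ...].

WB = [3, 5, 3, 1, 5]

  0 | W B3 → L1 miss [D]
  1 | W B5 → L1 miss wb→B3 [D]
  2 | R B3 → L1 miss wb→B5 [-]
  3 | R B3 → L1 hit [-]
  4 | W B3 → L1 hit [D]
  5 | R B5 → L1 miss wb→B3 [-]
  6 | W B1 → L1 miss [D]
  7 | W B5 → L1 miss wb→B1 [D]
  8 | R B5 → L1 hit [D]
  9 | R B5 → L1 hit [D]
  10 | W B1 → L1 miss wb→B5 [D]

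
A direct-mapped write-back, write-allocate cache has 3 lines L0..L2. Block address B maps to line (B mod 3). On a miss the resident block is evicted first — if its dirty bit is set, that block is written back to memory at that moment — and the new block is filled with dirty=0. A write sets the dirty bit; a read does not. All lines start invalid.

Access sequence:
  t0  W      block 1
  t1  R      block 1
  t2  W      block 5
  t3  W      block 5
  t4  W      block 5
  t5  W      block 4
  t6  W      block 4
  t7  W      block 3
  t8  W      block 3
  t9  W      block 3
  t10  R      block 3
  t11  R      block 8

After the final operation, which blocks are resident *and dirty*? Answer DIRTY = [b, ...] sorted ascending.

  0 | W B1 → L1 miss [D]
  1 | R B1 → L1 hit [D]
  2 | W B5 → L2 miss [D]
  3 | W B5 → L2 hit [D]
  4 | W B5 → L2 hit [D]
  5 | W B4 → L1 miss wb→B1 [D]
  6 | W B4 → L1 hit [D]
  7 | W B3 → L0 miss [D]
  8 | W B3 → L0 hit [D]
  9 | W B3 → L0 hit [D]
  10 | R B3 → L0 hit [D]
  11 | R B8 → L2 miss wb→B5 [-]

DIRTY = [3, 4]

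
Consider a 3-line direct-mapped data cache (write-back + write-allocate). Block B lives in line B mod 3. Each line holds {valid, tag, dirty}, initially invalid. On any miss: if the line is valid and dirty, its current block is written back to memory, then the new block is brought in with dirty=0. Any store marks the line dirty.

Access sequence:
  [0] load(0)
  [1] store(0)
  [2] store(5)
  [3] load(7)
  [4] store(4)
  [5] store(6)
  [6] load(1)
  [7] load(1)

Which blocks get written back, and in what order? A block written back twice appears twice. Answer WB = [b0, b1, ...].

  0 | R B0 → L0 miss [-]
  1 | W B0 → L0 hit [D]
  2 | W B5 → L2 miss [D]
  3 | R B7 → L1 miss [-]
  4 | W B4 → L1 miss [D]
  5 | W B6 → L0 miss wb→B0 [D]
  6 | R B1 → L1 miss wb→B4 [-]
  7 | R B1 → L1 hit [-]

WB = [0, 4]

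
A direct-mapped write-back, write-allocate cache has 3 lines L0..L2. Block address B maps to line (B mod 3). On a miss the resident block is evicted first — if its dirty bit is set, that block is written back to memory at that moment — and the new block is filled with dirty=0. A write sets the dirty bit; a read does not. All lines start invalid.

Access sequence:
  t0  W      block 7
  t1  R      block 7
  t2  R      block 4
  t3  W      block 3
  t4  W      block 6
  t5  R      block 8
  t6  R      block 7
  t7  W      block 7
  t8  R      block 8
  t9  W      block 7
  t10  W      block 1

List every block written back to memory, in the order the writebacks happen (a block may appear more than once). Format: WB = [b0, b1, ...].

0: W B7 -> L1 miss  d=D]
1: R B7 -> L1 hit  d=D]
2: R B4 -> L1 miss wb->B7  d=-]
3: W B3 -> L0 miss  d=D]
4: W B6 -> L0 miss wb->B3  d=D]
5: R B8 -> L2 miss  d=-]
6: R B7 -> L1 miss  d=-]
7: W B7 -> L1 hit  d=D]
8: R B8 -> L2 hit  d=-]
9: W B7 -> L1 hit  d=D]
10: W B1 -> L1 miss wb->B7  d=D]

WB = [7, 3, 7]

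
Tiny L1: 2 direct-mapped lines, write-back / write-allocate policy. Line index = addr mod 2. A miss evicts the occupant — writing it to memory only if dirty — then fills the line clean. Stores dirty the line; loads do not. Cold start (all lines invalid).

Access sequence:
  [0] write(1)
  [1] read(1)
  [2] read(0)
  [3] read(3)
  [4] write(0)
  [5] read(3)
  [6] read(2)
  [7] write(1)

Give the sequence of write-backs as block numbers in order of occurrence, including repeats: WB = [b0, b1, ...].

0: W B1 → L1 miss [D]
1: R B1 → L1 hit [D]
2: R B0 → L0 miss [-]
3: R B3 → L1 miss wb→B1 [-]
4: W B0 → L0 hit [D]
5: R B3 → L1 hit [-]
6: R B2 → L0 miss wb→B0 [-]
7: W B1 → L1 miss [D]

WB = [1, 0]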